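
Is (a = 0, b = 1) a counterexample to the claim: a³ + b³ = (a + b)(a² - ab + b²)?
No

Substituting a = 0, b = 1:
LHS = 0³ + 1³ = 1
RHS = (0 + 1)(0² - 0·1 + 1²) = 1

The sides agree, so this pair does not disprove the claim.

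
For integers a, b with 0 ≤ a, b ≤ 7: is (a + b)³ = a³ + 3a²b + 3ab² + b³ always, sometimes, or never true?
The identity holds for every pair in the range. For instance at (a, b) = (1, 5): both sides equal 216.

Answer: Always true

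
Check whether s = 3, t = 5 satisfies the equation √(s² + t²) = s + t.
Fails

Substituting s = 3, t = 5:

LHS = √(3² + 5²) = √(34) ≈ 5.831
RHS = 3 + 5 = 8

LHS ≠ RHS, so the equation does not hold at this point.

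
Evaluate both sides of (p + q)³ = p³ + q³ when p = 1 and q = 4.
LHS = (1 + 4)³ = 125
RHS = 1³ + 4³ = 65

LHS ≠ RHS, so the equation does not hold here.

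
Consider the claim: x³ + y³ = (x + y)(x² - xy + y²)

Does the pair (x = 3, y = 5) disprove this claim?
Substituting x = 3, y = 5:
LHS = 3³ + 5³ = 152
RHS = (3 + 5)(3² - 3·5 + 5²) = 152

The sides agree, so this pair does not disprove the claim.

Answer: No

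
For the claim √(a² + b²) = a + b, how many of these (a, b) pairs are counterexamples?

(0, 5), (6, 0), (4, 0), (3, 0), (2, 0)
0

Testing each pair:
(0, 5): LHS = 5, RHS = 5 → satisfies claim
(6, 0): LHS = 6, RHS = 6 → satisfies claim
(4, 0): LHS = 4, RHS = 4 → satisfies claim
(3, 0): LHS = 3, RHS = 3 → satisfies claim
(2, 0): LHS = 2, RHS = 2 → satisfies claim

That makes 0 counterexamples.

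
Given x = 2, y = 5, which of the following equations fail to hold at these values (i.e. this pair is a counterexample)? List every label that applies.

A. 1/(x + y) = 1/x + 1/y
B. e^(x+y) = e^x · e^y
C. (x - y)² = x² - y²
A, C

Evaluating each claim at the given values:
A. LHS = 1/7, RHS = 7/10 → fails here (LHS ≠ RHS)
B. LHS = e^7 ≈ 1097, RHS = e^7 ≈ 1097 → holds here (LHS = RHS)
C. LHS = 9, RHS = -21 → fails here (LHS ≠ RHS)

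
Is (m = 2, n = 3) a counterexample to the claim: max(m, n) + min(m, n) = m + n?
Substituting m = 2, n = 3:
LHS = max(2, 3) + min(2, 3) = 5
RHS = 2 + 3 = 5

The sides agree, so this pair does not disprove the claim.

Answer: No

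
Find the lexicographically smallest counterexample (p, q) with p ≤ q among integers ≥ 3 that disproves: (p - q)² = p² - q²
(p, q) = (3, 4)

Substituting (3, 4) into the claim:
LHS = (3 - 4)² = 1
RHS = 3² - 4² = -7

Since LHS ≠ RHS, this pair disproves the claim, and no lexicographically smaller pair (p ≤ q, integers ≥ 3) does.

For instance (7, 8) is also a counterexample (LHS = 1, RHS = -15), but it's lexicographically larger.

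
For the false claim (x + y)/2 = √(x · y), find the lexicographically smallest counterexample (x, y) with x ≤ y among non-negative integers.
At (0, 0): both sides equal 0, so it holds there.

Substituting (0, 1) into the claim:
LHS = (0 + 1)/2 = 1/2
RHS = √(0 · 1) = 0

Since LHS ≠ RHS, this pair disproves the claim, and no lexicographically smaller pair (x ≤ y, non-negative integers) does.

For instance (4, 7) is also a counterexample (LHS = 11/2, RHS = 2·√(7) ≈ 5.292), but it's lexicographically larger.

Answer: (x, y) = (0, 1)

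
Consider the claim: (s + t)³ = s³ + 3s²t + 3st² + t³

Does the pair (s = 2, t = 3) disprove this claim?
No

Substituting s = 2, t = 3:
LHS = (2 + 3)³ = 125
RHS = 2³ + 3·2²·3 + 3·2·3² + 3³ = 125

The sides agree, so this pair does not disprove the claim.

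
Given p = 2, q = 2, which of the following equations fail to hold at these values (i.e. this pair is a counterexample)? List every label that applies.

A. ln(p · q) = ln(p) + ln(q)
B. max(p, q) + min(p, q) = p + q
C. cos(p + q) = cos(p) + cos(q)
Evaluating each claim at the given values:
A. LHS = ln(4) ≈ 1.386, RHS = 2·ln(2) ≈ 1.386 → holds here (LHS = RHS)
B. LHS = 4, RHS = 4 → holds here (LHS = RHS)
C. LHS = cos(4) ≈ -0.6536, RHS = 2·cos(2) ≈ -0.8323 → fails here (LHS ≠ RHS)

Answer: C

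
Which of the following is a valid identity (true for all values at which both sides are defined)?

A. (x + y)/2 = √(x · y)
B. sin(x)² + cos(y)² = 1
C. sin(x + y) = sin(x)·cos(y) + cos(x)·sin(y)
A: fails at (4, 5) — LHS = 9/2, RHS = 2·√(5) ≈ 4.472.
B: fails at (1, 4) — LHS = cos(4)² + sin(1)² ≈ 1.135, RHS = 1.
C: holds — e.g. at (4, 4), both sides equal sin(8) ≈ 0.9894.

Answer: C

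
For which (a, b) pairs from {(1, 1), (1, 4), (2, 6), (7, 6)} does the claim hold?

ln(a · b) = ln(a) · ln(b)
(1, 1)

Testing each pair:
(1, 1): LHS = 0, RHS = 0 → holds
(1, 4): LHS = ln(4) ≈ 1.386, RHS = 0 → fails
(2, 6): LHS = ln(12) ≈ 2.485, RHS = ln(2)·ln(6) ≈ 1.242 → fails
(7, 6): LHS = ln(42) ≈ 3.738, RHS = ln(6)·ln(7) ≈ 3.487 → fails

1 of 4 pairs satisfies the claim.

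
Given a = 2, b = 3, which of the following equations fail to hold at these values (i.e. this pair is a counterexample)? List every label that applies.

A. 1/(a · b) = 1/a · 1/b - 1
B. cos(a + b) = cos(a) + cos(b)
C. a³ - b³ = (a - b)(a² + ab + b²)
A, B

Evaluating each claim at the given values:
A. LHS = 1/6, RHS = -5/6 → fails here (LHS ≠ RHS)
B. LHS = cos(5) ≈ 0.2837, RHS = cos(3) + cos(2) ≈ -1.406 → fails here (LHS ≠ RHS)
C. LHS = -19, RHS = -19 → holds here (LHS = RHS)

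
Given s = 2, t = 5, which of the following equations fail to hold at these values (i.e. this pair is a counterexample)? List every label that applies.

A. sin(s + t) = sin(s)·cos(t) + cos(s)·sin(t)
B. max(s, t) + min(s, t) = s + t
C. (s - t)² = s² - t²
Evaluating each claim at the given values:
A. LHS = sin(7) ≈ 0.657, RHS = sin(2)·cos(5) + sin(5)·cos(2) ≈ 0.657 → holds here (LHS = RHS)
B. LHS = 7, RHS = 7 → holds here (LHS = RHS)
C. LHS = 9, RHS = -21 → fails here (LHS ≠ RHS)

Answer: C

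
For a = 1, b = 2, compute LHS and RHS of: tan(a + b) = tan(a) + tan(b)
LHS = tan(1 + 2) = tan(3) ≈ -0.1425
RHS = tan(1) + tan(2) ≈ -0.6276

LHS ≠ RHS (they differ by about 0.4851), so the equation does not hold here.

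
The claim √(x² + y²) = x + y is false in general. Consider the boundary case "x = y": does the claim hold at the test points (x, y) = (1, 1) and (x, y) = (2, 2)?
At (1, 1): LHS = √(2) ≈ 1.414 ≠ RHS = 2
At (2, 2): LHS = 2·√(2) ≈ 2.828 ≠ RHS = 4

Answer: No, fails at both test points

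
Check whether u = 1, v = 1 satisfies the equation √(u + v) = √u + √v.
Substituting u = 1, v = 1:

LHS = √(1 + 1) = √(2) ≈ 1.414
RHS = √1 + √1 = 2

LHS ≠ RHS, so the equation does not hold at this point.

Answer: Fails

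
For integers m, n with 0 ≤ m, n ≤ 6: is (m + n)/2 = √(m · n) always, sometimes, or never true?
Sometimes true

It holds at (m, n) = (3, 3) (both sides equal 3), but fails at (m, n) = (4, 6) (LHS = 5, RHS = 2·√(6) ≈ 4.899).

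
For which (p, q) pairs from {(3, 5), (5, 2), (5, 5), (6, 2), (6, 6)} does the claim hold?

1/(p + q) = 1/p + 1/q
None

Testing each pair:
(3, 5): LHS = 1/8, RHS = 8/15 → fails
(5, 2): LHS = 1/7, RHS = 7/10 → fails
(5, 5): LHS = 1/10, RHS = 2/5 → fails
(6, 2): LHS = 1/8, RHS = 2/3 → fails
(6, 6): LHS = 1/12, RHS = 1/3 → fails

No pair satisfies the claim.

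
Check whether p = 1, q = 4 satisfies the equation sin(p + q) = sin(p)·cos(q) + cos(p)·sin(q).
Holds

Substituting p = 1, q = 4:

LHS = sin(1 + 4) = sin(5) ≈ -0.9589
RHS = sin(1)·cos(4) + cos(1)·sin(4) = sin(1)·cos(4) + sin(4)·cos(1) ≈ -0.9589

LHS = RHS, so the equation holds at this point.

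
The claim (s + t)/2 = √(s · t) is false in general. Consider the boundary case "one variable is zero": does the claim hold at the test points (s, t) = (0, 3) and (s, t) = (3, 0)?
No, fails at both test points

At (0, 3): LHS = 3/2 ≠ RHS = 0
At (3, 0): LHS = 3/2 ≠ RHS = 0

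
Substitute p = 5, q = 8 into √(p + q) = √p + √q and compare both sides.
LHS = √(5 + 8) = √(13) ≈ 3.606
RHS = √5 + √8 = √(5) + 2·√(2) ≈ 5.064

LHS ≠ RHS (they differ by about 1.459), so the equation does not hold here.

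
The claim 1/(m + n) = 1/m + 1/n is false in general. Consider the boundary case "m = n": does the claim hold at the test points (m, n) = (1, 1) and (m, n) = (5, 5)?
No, fails at both test points

At (1, 1): LHS = 1/2 ≠ RHS = 2
At (5, 5): LHS = 1/10 ≠ RHS = 2/5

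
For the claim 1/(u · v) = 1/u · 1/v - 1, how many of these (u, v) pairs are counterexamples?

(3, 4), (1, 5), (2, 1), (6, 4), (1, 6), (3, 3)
Testing each pair:
(3, 4): LHS = 1/12, RHS = -11/12 → counterexample
(1, 5): LHS = 1/5, RHS = -4/5 → counterexample
(2, 1): LHS = 1/2, RHS = -1/2 → counterexample
(6, 4): LHS = 1/24, RHS = -23/24 → counterexample
(1, 6): LHS = 1/6, RHS = -5/6 → counterexample
(3, 3): LHS = 1/9, RHS = -8/9 → counterexample

That makes 6 counterexamples.

Answer: 6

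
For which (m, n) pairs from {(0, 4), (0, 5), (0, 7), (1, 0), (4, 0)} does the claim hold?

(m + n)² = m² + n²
All pairs

Testing each pair:
(0, 4): LHS = 16, RHS = 16 → holds
(0, 5): LHS = 25, RHS = 25 → holds
(0, 7): LHS = 49, RHS = 49 → holds
(1, 0): LHS = 1, RHS = 1 → holds
(4, 0): LHS = 16, RHS = 16 → holds

Every pair satisfies the claim.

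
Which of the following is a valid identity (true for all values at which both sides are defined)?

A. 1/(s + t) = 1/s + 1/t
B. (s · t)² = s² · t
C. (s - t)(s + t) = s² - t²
C

A: fails at (1, 3) — LHS = 1/4, RHS = 4/3.
B: fails at (1, 4) — LHS = 16, RHS = 4.
C: holds — e.g. at (2, 2), both sides equal 0.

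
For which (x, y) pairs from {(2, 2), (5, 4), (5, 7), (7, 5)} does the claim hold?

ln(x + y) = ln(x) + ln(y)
Testing each pair:
(2, 2): LHS = ln(4) ≈ 1.386, RHS = 2·ln(2) ≈ 1.386 → holds
(5, 4): LHS = ln(9) ≈ 2.197, RHS = ln(4) + ln(5) ≈ 2.996 → fails
(5, 7): LHS = ln(12) ≈ 2.485, RHS = ln(5) + ln(7) ≈ 3.555 → fails
(7, 5): LHS = ln(12) ≈ 2.485, RHS = ln(5) + ln(7) ≈ 3.555 → fails

1 of 4 pairs satisfies the claim.

Answer: (2, 2)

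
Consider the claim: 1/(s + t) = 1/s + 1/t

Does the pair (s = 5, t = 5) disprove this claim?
Yes

Substituting s = 5, t = 5:
LHS = 1/(5 + 5) = 1/10
RHS = 1/5 + 1/5 = 2/5

Since LHS ≠ RHS, this pair disproves the claim.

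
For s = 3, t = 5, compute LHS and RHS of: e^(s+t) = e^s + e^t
LHS = e^(3+5) = e^8 ≈ 2981
RHS = e^3 + e^5 ≈ 168.5

LHS ≠ RHS (they differ by about 2812), so the equation does not hold here.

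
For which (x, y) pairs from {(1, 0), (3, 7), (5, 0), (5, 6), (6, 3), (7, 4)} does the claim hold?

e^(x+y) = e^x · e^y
Testing each pair:
(1, 0): LHS = e ≈ 2.718, RHS = e ≈ 2.718 → holds
(3, 7): LHS = e^10 ≈ 22026.5, RHS = e^10 ≈ 22026.5 → holds
(5, 0): LHS = e^5 ≈ 148.4, RHS = e^5 ≈ 148.4 → holds
(5, 6): LHS = e^11 ≈ 59874.1, RHS = e^11 ≈ 59874.1 → holds
(6, 3): LHS = e^9 ≈ 8103, RHS = e^9 ≈ 8103 → holds
(7, 4): LHS = e^11 ≈ 59874.1, RHS = e^11 ≈ 59874.1 → holds

Every pair satisfies the claim.

Answer: All pairs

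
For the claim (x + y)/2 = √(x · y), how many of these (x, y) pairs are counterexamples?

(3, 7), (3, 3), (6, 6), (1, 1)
Testing each pair:
(3, 7): LHS = 5, RHS = √(21) ≈ 4.583 → counterexample
(3, 3): LHS = 3, RHS = 3 → satisfies claim
(6, 6): LHS = 6, RHS = 6 → satisfies claim
(1, 1): LHS = 1, RHS = 1 → satisfies claim

That makes 1 counterexample.

Answer: 1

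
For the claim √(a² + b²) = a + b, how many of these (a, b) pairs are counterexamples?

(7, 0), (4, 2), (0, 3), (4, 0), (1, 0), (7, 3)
Testing each pair:
(7, 0): LHS = 7, RHS = 7 → satisfies claim
(4, 2): LHS = 2·√(5) ≈ 4.472, RHS = 6 → counterexample
(0, 3): LHS = 3, RHS = 3 → satisfies claim
(4, 0): LHS = 4, RHS = 4 → satisfies claim
(1, 0): LHS = 1, RHS = 1 → satisfies claim
(7, 3): LHS = √(58) ≈ 7.616, RHS = 10 → counterexample

That makes 2 counterexamples.

Answer: 2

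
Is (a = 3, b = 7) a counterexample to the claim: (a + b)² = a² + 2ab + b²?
Substituting a = 3, b = 7:
LHS = (3 + 7)² = 100
RHS = 3² + 2·3·7 + 7² = 100

The sides agree, so this pair does not disprove the claim.

Answer: No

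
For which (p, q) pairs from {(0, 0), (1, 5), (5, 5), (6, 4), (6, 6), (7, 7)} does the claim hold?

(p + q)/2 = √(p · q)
(0, 0), (5, 5), (6, 6), (7, 7)

Testing each pair:
(0, 0): LHS = 0, RHS = 0 → holds
(1, 5): LHS = 3, RHS = √(5) ≈ 2.236 → fails
(5, 5): LHS = 5, RHS = 5 → holds
(6, 4): LHS = 5, RHS = 2·√(6) ≈ 4.899 → fails
(6, 6): LHS = 6, RHS = 6 → holds
(7, 7): LHS = 7, RHS = 7 → holds

4 of 6 pairs satisfy the claim.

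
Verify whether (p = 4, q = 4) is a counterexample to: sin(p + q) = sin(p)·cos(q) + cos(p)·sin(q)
No

Substituting p = 4, q = 4:
LHS = sin(4 + 4) = sin(8) ≈ 0.9894
RHS = sin(4)·cos(4) + cos(4)·sin(4) = 2·sin(4)·cos(4) ≈ 0.9894

The sides agree, so this pair does not disprove the claim.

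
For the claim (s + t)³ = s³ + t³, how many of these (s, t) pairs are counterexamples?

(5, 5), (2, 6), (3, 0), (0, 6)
2

Testing each pair:
(5, 5): LHS = 1000, RHS = 250 → counterexample
(2, 6): LHS = 512, RHS = 224 → counterexample
(3, 0): LHS = 27, RHS = 27 → satisfies claim
(0, 6): LHS = 216, RHS = 216 → satisfies claim

That makes 2 counterexamples.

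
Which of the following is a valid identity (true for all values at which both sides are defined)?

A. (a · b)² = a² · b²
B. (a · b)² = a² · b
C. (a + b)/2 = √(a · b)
A: holds — e.g. at (6, 7), both sides equal 1764.
B: fails at (1, 3) — LHS = 9, RHS = 3.
C: fails at (3, 5) — LHS = 4, RHS = √(15) ≈ 3.873.

Answer: A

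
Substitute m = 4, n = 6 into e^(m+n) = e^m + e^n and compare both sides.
LHS = e^(4+6) = e^10 ≈ 22026.5
RHS = e^4 + e^6 ≈ 458

LHS ≠ RHS (they differ by about 21568.4), so the equation does not hold here.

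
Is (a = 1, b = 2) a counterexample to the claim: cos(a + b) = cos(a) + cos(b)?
Substituting a = 1, b = 2:
LHS = cos(1 + 2) = cos(3) ≈ -0.99
RHS = cos(1) + cos(2) ≈ 0.1242

Since LHS ≠ RHS, this pair disproves the claim.

Answer: Yes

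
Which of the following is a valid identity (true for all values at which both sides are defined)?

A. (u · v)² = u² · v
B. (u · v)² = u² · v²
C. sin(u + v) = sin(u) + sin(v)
B

A: fails at (1, 4) — LHS = 16, RHS = 4.
B: holds — e.g. at (2, 2), both sides equal 16.
C: fails at (2, 7) — LHS = sin(9) ≈ 0.4121, RHS = sin(7) + sin(2) ≈ 1.566.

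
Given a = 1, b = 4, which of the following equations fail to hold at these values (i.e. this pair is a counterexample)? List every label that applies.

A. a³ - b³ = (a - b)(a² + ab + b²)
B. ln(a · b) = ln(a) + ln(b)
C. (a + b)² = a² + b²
Evaluating each claim at the given values:
A. LHS = -63, RHS = -63 → holds here (LHS = RHS)
B. LHS = ln(4) ≈ 1.386, RHS = ln(4) ≈ 1.386 → holds here (LHS = RHS)
C. LHS = 25, RHS = 17 → fails here (LHS ≠ RHS)

Answer: C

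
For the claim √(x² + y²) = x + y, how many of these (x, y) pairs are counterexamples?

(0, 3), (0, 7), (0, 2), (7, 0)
Testing each pair:
(0, 3): LHS = 3, RHS = 3 → satisfies claim
(0, 7): LHS = 7, RHS = 7 → satisfies claim
(0, 2): LHS = 2, RHS = 2 → satisfies claim
(7, 0): LHS = 7, RHS = 7 → satisfies claim

That makes 0 counterexamples.

Answer: 0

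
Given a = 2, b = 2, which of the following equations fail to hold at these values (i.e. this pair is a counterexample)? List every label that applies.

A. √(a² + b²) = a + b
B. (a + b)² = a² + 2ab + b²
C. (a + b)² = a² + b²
A, C

Evaluating each claim at the given values:
A. LHS = 2·√(2) ≈ 2.828, RHS = 4 → fails here (LHS ≠ RHS)
B. LHS = 16, RHS = 16 → holds here (LHS = RHS)
C. LHS = 16, RHS = 8 → fails here (LHS ≠ RHS)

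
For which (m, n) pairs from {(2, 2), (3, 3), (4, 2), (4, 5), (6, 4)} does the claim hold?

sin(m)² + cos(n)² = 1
(2, 2), (3, 3)

Testing each pair:
(2, 2): LHS = cos(2)² + sin(2)² = 1, RHS = 1 → holds
(3, 3): LHS = sin(3)² + cos(3)² = 1, RHS = 1 → holds
(4, 2): LHS = cos(2)² + sin(4)² ≈ 0.7459, RHS = 1 → fails
(4, 5): LHS = cos(5)² + sin(4)² ≈ 0.6532, RHS = 1 → fails
(6, 4): LHS = sin(6)² + cos(4)² ≈ 0.5053, RHS = 1 → fails

2 of 5 pairs satisfy the claim.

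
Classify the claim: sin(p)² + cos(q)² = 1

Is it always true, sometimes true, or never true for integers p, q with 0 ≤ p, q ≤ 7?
It holds at (p, q) = (3, 3) (both sides equal 1), but fails at (p, q) = (1, 6) (LHS = sin(1)² + cos(6)² ≈ 1.63, RHS = 1).

Answer: Sometimes true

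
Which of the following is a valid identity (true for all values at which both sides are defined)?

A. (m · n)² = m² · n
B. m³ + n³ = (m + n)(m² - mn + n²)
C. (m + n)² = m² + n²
A: fails at (1, 5) — LHS = 25, RHS = 5.
B: holds — e.g. at (1, 2), both sides equal 9.
C: fails at (1, 4) — LHS = 25, RHS = 17.

Answer: B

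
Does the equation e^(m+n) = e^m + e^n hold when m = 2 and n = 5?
Fails

Substituting m = 2, n = 5:

LHS = e^(2+5) = e^7 ≈ 1097
RHS = e^2 + e^5 ≈ 155.8

LHS ≠ RHS, so the equation does not hold at this point.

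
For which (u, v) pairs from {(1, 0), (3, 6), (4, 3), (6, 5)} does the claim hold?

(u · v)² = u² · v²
Testing each pair:
(1, 0): LHS = 0, RHS = 0 → holds
(3, 6): LHS = 324, RHS = 324 → holds
(4, 3): LHS = 144, RHS = 144 → holds
(6, 5): LHS = 900, RHS = 900 → holds

Every pair satisfies the claim.

Answer: All pairs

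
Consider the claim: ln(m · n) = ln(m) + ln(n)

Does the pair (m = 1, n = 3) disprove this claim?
No

Substituting m = 1, n = 3:
LHS = ln(1 · 3) = ln(3) ≈ 1.099
RHS = ln(1) + ln(3) = ln(3) ≈ 1.099

The sides agree, so this pair does not disprove the claim.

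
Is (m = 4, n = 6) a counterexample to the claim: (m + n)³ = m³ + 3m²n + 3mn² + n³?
No

Substituting m = 4, n = 6:
LHS = (4 + 6)³ = 1000
RHS = 4³ + 3·4²·6 + 3·4·6² + 6³ = 1000

The sides agree, so this pair does not disprove the claim.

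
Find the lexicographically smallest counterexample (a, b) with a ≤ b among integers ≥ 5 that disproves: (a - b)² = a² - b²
Substituting (5, 6) into the claim:
LHS = (5 - 6)² = 1
RHS = 5² - 6² = -11

Since LHS ≠ RHS, this pair disproves the claim, and no lexicographically smaller pair (a ≤ b, integers ≥ 5) does.

For instance (9, 12) is also a counterexample (LHS = 9, RHS = -63), but it's lexicographically larger.

Answer: (a, b) = (5, 6)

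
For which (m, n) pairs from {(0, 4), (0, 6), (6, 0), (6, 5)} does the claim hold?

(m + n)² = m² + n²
(0, 4), (0, 6), (6, 0)

Testing each pair:
(0, 4): LHS = 16, RHS = 16 → holds
(0, 6): LHS = 36, RHS = 36 → holds
(6, 0): LHS = 36, RHS = 36 → holds
(6, 5): LHS = 121, RHS = 61 → fails

3 of 4 pairs satisfy the claim.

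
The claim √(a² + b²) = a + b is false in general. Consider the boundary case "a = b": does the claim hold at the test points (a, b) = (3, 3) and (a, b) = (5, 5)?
No, fails at both test points

At (3, 3): LHS = 3·√(2) ≈ 4.243 ≠ RHS = 6
At (5, 5): LHS = 5·√(2) ≈ 7.071 ≠ RHS = 10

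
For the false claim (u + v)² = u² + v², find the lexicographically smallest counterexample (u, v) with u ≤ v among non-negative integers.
Substituting (1, 1) into the claim:
LHS = (1 + 1)² = 4
RHS = 1² + 1² = 2

Since LHS ≠ RHS, this pair disproves the claim, and no lexicographically smaller pair (u ≤ v, non-negative integers) does.

For instance (2, 5) is also a counterexample (LHS = 49, RHS = 29), but it's lexicographically larger.

Answer: (u, v) = (1, 1)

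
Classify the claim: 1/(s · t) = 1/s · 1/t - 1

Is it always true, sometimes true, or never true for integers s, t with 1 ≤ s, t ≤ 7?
The claim fails for every pair in the range. For instance at (s, t) = (3, 6): LHS = 1/18, RHS = -17/18.

Answer: Never true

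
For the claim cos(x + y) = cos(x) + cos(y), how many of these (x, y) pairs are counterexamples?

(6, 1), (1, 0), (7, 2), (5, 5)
Testing each pair:
(6, 1): LHS = cos(7) ≈ 0.7539, RHS = cos(1) + cos(6) ≈ 1.5 → counterexample
(1, 0): LHS = cos(1) ≈ 0.5403, RHS = cos(1) + 1 ≈ 1.54 → counterexample
(7, 2): LHS = cos(9) ≈ -0.9111, RHS = cos(2) + cos(7) ≈ 0.3378 → counterexample
(5, 5): LHS = cos(10) ≈ -0.8391, RHS = 2·cos(5) ≈ 0.5673 → counterexample

That makes 4 counterexamples.

Answer: 4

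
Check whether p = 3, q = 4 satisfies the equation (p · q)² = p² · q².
Substituting p = 3, q = 4:

LHS = (3 · 4)² = 144
RHS = 3² · 4² = 144

LHS = RHS, so the equation holds at this point.

Answer: Holds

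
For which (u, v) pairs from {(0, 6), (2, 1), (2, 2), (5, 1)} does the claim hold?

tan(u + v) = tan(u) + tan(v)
(0, 6)

Testing each pair:
(0, 6): LHS = tan(6) ≈ -0.291, RHS = tan(6) ≈ -0.291 → holds
(2, 1): LHS = tan(3) ≈ -0.1425, RHS = tan(2) + tan(1) ≈ -0.6276 → fails
(2, 2): LHS = tan(4) ≈ 1.158, RHS = 2·tan(2) ≈ -4.37 → fails
(5, 1): LHS = tan(6) ≈ -0.291, RHS = tan(5) + tan(1) ≈ -1.823 → fails

1 of 4 pairs satisfies the claim.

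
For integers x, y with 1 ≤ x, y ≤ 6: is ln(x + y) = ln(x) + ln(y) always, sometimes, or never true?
It holds at (x, y) = (2, 2) (both sides equal ln(4) ≈ 1.386), but fails at (x, y) = (1, 6) (LHS = ln(7) ≈ 1.946, RHS = ln(6) ≈ 1.792).

Answer: Sometimes true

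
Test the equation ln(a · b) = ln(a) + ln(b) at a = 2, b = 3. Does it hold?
Holds

Substituting a = 2, b = 3:

LHS = ln(2 · 3) = ln(6) ≈ 1.792
RHS = ln(2) + ln(3) ≈ 1.792

LHS = RHS, so the equation holds at this point.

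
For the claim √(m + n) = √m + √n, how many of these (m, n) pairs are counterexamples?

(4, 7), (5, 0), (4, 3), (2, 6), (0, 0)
3

Testing each pair:
(4, 7): LHS = √(11) ≈ 3.317, RHS = 2 + √(7) ≈ 4.646 → counterexample
(5, 0): LHS = √(5) ≈ 2.236, RHS = √(5) ≈ 2.236 → satisfies claim
(4, 3): LHS = √(7) ≈ 2.646, RHS = √(3) + 2 ≈ 3.732 → counterexample
(2, 6): LHS = 2·√(2) ≈ 2.828, RHS = √(2) + √(6) ≈ 3.864 → counterexample
(0, 0): LHS = 0, RHS = 0 → satisfies claim

That makes 3 counterexamples.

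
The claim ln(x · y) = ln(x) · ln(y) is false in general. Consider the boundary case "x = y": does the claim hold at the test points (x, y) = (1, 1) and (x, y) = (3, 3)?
Only at (1, 1)

At (1, 1): LHS = 0, RHS = 0 → equal
At (3, 3): LHS = ln(9) ≈ 2.197 ≠ RHS = ln(3)² ≈ 1.207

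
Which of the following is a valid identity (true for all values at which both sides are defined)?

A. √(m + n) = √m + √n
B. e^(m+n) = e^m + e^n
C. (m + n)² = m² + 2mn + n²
A: fails at (2, 3) — LHS = √(5) ≈ 2.236, RHS = √(2) + √(3) ≈ 3.146.
B: fails at (5, 5) — LHS = e^10 ≈ 22026.5, RHS = 2·e^5 ≈ 296.8.
C: holds — e.g. at (3, 3), both sides equal 36.

Answer: C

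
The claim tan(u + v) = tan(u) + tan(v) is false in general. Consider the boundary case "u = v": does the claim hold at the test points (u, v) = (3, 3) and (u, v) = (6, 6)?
At (3, 3): LHS = tan(6) ≈ -0.291 ≠ RHS = 2·tan(3) ≈ -0.2851
At (6, 6): LHS = tan(12) ≈ -0.6359 ≠ RHS = 2·tan(6) ≈ -0.582

Answer: No, fails at both test points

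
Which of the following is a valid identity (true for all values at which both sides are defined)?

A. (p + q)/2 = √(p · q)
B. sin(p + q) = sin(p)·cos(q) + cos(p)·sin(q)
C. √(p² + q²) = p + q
A: fails at (0, 1) — LHS = 1/2, RHS = 0.
B: holds — e.g. at (4, 4), both sides equal sin(8) ≈ 0.9894.
C: fails at (2, 5) — LHS = √(29) ≈ 5.385, RHS = 7.

Answer: B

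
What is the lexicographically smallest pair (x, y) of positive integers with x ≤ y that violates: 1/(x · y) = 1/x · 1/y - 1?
(x, y) = (1, 1)

Substituting (1, 1) into the claim:
LHS = 1/(1 · 1) = 1
RHS = 1/1 · 1/1 - 1 = 0

Since LHS ≠ RHS, this pair disproves the claim, and no lexicographically smaller pair (x ≤ y, positive integers) does.

For instance (1, 2) is also a counterexample (LHS = 1/2, RHS = -1/2), but it's lexicographically larger.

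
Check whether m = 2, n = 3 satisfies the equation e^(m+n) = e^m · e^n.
Substituting m = 2, n = 3:

LHS = e^(2+3) = e^5 ≈ 148.4
RHS = e^2 · e^3 = e^5 ≈ 148.4

LHS = RHS, so the equation holds at this point.

Answer: Holds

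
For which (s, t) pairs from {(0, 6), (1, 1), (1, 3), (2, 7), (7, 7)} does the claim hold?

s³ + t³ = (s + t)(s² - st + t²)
Testing each pair:
(0, 6): LHS = 216, RHS = 216 → holds
(1, 1): LHS = 2, RHS = 2 → holds
(1, 3): LHS = 28, RHS = 28 → holds
(2, 7): LHS = 351, RHS = 351 → holds
(7, 7): LHS = 686, RHS = 686 → holds

Every pair satisfies the claim.

Answer: All pairs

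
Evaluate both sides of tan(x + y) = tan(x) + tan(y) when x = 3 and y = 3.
LHS = tan(3 + 3) = tan(6) ≈ -0.291
RHS = tan(3) + tan(3) = 2·tan(3) ≈ -0.2851

LHS ≠ RHS (they differ by about 0.005913), so the equation does not hold here.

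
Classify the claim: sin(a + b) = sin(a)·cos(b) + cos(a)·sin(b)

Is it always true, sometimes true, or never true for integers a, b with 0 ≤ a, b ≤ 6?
The identity holds for every pair in the range. For instance at (a, b) = (1, 2): both sides equal sin(3) ≈ 0.1411.

Answer: Always true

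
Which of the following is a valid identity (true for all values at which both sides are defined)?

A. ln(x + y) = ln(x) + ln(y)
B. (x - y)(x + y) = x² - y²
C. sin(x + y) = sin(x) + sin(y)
B

A: fails at (1, 1) — LHS = ln(2) ≈ 0.6931, RHS = 0.
B: holds — e.g. at (2, 4), both sides equal -12.
C: fails at (1, 5) — LHS = sin(6) ≈ -0.2794, RHS = sin(5) + sin(1) ≈ -0.1175.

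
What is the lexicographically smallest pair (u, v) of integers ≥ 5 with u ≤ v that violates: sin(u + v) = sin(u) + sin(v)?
Substituting (5, 5) into the claim:
LHS = sin(5 + 5) = sin(10) ≈ -0.544
RHS = sin(5) + sin(5) = 2·sin(5) ≈ -1.918

Since LHS ≠ RHS, this pair disproves the claim, and no lexicographically smaller pair (u ≤ v, integers ≥ 5) does.

For instance (5, 10) is also a counterexample (LHS = sin(15) ≈ 0.6503, RHS = sin(5) + sin(10) ≈ -1.503), but it's lexicographically larger.

Answer: (u, v) = (5, 5)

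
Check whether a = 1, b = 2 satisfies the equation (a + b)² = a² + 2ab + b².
Holds

Substituting a = 1, b = 2:

LHS = (1 + 2)² = 9
RHS = 1² + 2·1·2 + 2² = 9

LHS = RHS, so the equation holds at this point.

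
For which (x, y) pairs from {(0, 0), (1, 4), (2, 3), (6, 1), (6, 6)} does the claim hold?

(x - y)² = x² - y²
(0, 0), (6, 6)

Testing each pair:
(0, 0): LHS = 0, RHS = 0 → holds
(1, 4): LHS = 9, RHS = -15 → fails
(2, 3): LHS = 1, RHS = -5 → fails
(6, 1): LHS = 25, RHS = 35 → fails
(6, 6): LHS = 0, RHS = 0 → holds

2 of 5 pairs satisfy the claim.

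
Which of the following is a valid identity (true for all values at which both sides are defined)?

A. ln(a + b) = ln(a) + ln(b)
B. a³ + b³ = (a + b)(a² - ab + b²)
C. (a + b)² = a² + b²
B

A: fails at (5, 5) — LHS = ln(10) ≈ 2.303, RHS = 2·ln(5) ≈ 3.219.
B: holds — e.g. at (2, 5), both sides equal 133.
C: fails at (3, 3) — LHS = 36, RHS = 18.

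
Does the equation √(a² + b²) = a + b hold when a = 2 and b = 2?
Substituting a = 2, b = 2:

LHS = √(2² + 2²) = 2·√(2) ≈ 2.828
RHS = 2 + 2 = 4

LHS ≠ RHS, so the equation does not hold at this point.

Answer: Fails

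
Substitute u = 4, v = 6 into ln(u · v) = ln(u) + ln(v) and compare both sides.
LHS = ln(4 · 6) = ln(24) ≈ 3.178
RHS = ln(4) + ln(6) ≈ 3.178

LHS = RHS: the two sides agree.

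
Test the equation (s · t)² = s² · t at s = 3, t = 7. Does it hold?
Substituting s = 3, t = 7:

LHS = (3 · 7)² = 441
RHS = 3² · 7 = 63

LHS ≠ RHS, so the equation does not hold at this point.

Answer: Fails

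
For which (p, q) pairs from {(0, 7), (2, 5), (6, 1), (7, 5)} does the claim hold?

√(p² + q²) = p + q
(0, 7)

Testing each pair:
(0, 7): LHS = 7, RHS = 7 → holds
(2, 5): LHS = √(29) ≈ 5.385, RHS = 7 → fails
(6, 1): LHS = √(37) ≈ 6.083, RHS = 7 → fails
(7, 5): LHS = √(74) ≈ 8.602, RHS = 12 → fails

1 of 4 pairs satisfies the claim.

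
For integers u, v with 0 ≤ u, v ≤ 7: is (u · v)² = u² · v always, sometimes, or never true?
Sometimes true

It holds at (u, v) = (4, 0) (both sides equal 0), but fails at (u, v) = (6, 2) (LHS = 144, RHS = 72).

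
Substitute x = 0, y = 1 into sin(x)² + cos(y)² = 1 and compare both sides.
LHS = sin(0)² + cos(1)² = cos(1)² ≈ 0.2919
RHS = 1

LHS ≠ RHS (they differ by about 0.7081), so the equation does not hold here.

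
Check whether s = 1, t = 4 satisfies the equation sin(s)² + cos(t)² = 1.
Substituting s = 1, t = 4:

LHS = sin(1)² + cos(4)² ≈ 1.135
RHS = 1

LHS ≠ RHS, so the equation does not hold at this point.

Answer: Fails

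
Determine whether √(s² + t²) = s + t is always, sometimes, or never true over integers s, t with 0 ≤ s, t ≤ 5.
Sometimes true

It holds at (s, t) = (0, 4) (both sides equal 4), but fails at (s, t) = (1, 4) (LHS = √(17) ≈ 4.123, RHS = 5).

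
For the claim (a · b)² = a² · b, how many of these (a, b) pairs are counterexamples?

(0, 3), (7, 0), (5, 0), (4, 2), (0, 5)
Testing each pair:
(0, 3): LHS = 0, RHS = 0 → satisfies claim
(7, 0): LHS = 0, RHS = 0 → satisfies claim
(5, 0): LHS = 0, RHS = 0 → satisfies claim
(4, 2): LHS = 64, RHS = 32 → counterexample
(0, 5): LHS = 0, RHS = 0 → satisfies claim

That makes 1 counterexample.

Answer: 1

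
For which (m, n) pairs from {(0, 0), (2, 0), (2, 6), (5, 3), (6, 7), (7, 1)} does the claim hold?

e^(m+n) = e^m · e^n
All pairs

Testing each pair:
(0, 0): LHS = 1, RHS = 1 → holds
(2, 0): LHS = e^2 ≈ 7.389, RHS = e^2 ≈ 7.389 → holds
(2, 6): LHS = e^8 ≈ 2981, RHS = e^8 ≈ 2981 → holds
(5, 3): LHS = e^8 ≈ 2981, RHS = e^8 ≈ 2981 → holds
(6, 7): LHS = e^13 ≈ 442413.4, RHS = e^13 ≈ 442413.4 → holds
(7, 1): LHS = e^8 ≈ 2981, RHS = e^8 ≈ 2981 → holds

Every pair satisfies the claim.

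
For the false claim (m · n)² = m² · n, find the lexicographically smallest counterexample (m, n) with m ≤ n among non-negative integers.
(m, n) = (1, 2)

At (0, 5): both sides equal 0, so it holds there.

Substituting (1, 2) into the claim:
LHS = (1 · 2)² = 4
RHS = 1² · 2 = 2

Since LHS ≠ RHS, this pair disproves the claim, and no lexicographically smaller pair (m ≤ n, non-negative integers) does.

For instance (3, 3) is also a counterexample (LHS = 81, RHS = 27), but it's lexicographically larger.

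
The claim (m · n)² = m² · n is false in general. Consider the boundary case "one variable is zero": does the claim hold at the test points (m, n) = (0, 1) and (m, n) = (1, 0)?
Yes, holds at both test points

At (0, 1): LHS = 0, RHS = 0 → equal
At (1, 0): LHS = 0, RHS = 0 → equal

So the claim does hold at both of these boundary points, even though it is not an identity.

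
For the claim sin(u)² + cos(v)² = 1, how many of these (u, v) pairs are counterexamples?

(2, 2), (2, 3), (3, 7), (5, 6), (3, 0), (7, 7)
4

Testing each pair:
(2, 2): LHS = cos(2)² + sin(2)² = 1, RHS = 1 → satisfies claim
(2, 3): LHS = sin(2)² + cos(3)² ≈ 1.807, RHS = 1 → counterexample
(3, 7): LHS = sin(3)² + cos(7)² ≈ 0.5883, RHS = 1 → counterexample
(5, 6): LHS = sin(5)² + cos(6)² ≈ 1.841, RHS = 1 → counterexample
(3, 0): LHS = sin(3)² + 1 ≈ 1.02, RHS = 1 → counterexample
(7, 7): LHS = sin(7)² + cos(7)² = 1, RHS = 1 → satisfies claim

That makes 4 counterexamples.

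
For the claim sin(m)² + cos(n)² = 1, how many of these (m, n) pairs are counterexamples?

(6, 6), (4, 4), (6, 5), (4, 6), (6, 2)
Testing each pair:
(6, 6): LHS = sin(6)² + cos(6)² = 1, RHS = 1 → satisfies claim
(4, 4): LHS = cos(4)² + sin(4)² = 1, RHS = 1 → satisfies claim
(6, 5): LHS = sin(6)² + cos(5)² ≈ 0.1585, RHS = 1 → counterexample
(4, 6): LHS = sin(4)² + cos(6)² ≈ 1.495, RHS = 1 → counterexample
(6, 2): LHS = sin(6)² + cos(2)² ≈ 0.2513, RHS = 1 → counterexample

That makes 3 counterexamples.

Answer: 3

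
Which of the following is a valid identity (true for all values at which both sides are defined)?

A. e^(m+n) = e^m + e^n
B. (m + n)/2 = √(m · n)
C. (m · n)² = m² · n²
C

A: fails at (5, 8) — LHS = e^13 ≈ 442413.4, RHS = e^5 + e^8 ≈ 3129.
B: fails at (5, 8) — LHS = 13/2, RHS = 2·√(10) ≈ 6.325.
C: holds — e.g. at (2, 4), both sides equal 64.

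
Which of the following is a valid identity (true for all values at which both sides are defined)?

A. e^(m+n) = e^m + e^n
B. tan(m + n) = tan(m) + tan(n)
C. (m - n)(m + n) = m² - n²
C

A: fails at (1, 3) — LHS = e^4 ≈ 54.6, RHS = e + e^3 ≈ 22.8.
B: fails at (4, 5) — LHS = tan(9) ≈ -0.4523, RHS = tan(5) + tan(4) ≈ -2.223.
C: holds — e.g. at (3, 4), both sides equal -7.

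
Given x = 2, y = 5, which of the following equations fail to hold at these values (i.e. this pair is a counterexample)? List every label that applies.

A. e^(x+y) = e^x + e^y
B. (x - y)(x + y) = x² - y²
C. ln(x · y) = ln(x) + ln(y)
Evaluating each claim at the given values:
A. LHS = e^7 ≈ 1097, RHS = e^2 + e^5 ≈ 155.8 → fails here (LHS ≠ RHS)
B. LHS = -21, RHS = -21 → holds here (LHS = RHS)
C. LHS = ln(10) ≈ 2.303, RHS = ln(2) + ln(5) ≈ 2.303 → holds here (LHS = RHS)

Answer: A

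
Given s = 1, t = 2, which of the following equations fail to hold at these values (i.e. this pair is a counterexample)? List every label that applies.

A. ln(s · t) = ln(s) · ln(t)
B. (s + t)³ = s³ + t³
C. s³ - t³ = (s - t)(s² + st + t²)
A, B

Evaluating each claim at the given values:
A. LHS = ln(2) ≈ 0.6931, RHS = 0 → fails here (LHS ≠ RHS)
B. LHS = 27, RHS = 9 → fails here (LHS ≠ RHS)
C. LHS = -7, RHS = -7 → holds here (LHS = RHS)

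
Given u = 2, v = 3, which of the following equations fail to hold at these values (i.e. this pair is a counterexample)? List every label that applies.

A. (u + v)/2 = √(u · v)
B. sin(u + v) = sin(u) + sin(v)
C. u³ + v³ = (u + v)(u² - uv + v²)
A, B

Evaluating each claim at the given values:
A. LHS = 5/2, RHS = √(6) ≈ 2.449 → fails here (LHS ≠ RHS)
B. LHS = sin(5) ≈ -0.9589, RHS = sin(3) + sin(2) ≈ 1.05 → fails here (LHS ≠ RHS)
C. LHS = 35, RHS = 35 → holds here (LHS = RHS)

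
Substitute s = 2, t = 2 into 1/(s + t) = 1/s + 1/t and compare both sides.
LHS = 1/(2 + 2) = 1/4
RHS = 1/2 + 1/2 = 1

LHS ≠ RHS, so the equation does not hold here.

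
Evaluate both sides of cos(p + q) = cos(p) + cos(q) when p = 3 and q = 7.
LHS = cos(3 + 7) = cos(10) ≈ -0.8391
RHS = cos(3) + cos(7) ≈ -0.2361

LHS ≠ RHS (they differ by about 0.603), so the equation does not hold here.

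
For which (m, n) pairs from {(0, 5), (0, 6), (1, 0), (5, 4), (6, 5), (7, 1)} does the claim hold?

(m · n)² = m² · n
(0, 5), (0, 6), (1, 0), (7, 1)

Testing each pair:
(0, 5): LHS = 0, RHS = 0 → holds
(0, 6): LHS = 0, RHS = 0 → holds
(1, 0): LHS = 0, RHS = 0 → holds
(5, 4): LHS = 400, RHS = 100 → fails
(6, 5): LHS = 900, RHS = 180 → fails
(7, 1): LHS = 49, RHS = 49 → holds

4 of 6 pairs satisfy the claim.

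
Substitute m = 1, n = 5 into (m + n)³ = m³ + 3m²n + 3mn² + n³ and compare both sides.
LHS = (1 + 5)³ = 216
RHS = 1³ + 3·1²·5 + 3·1·5² + 5³ = 216

LHS = RHS: the two sides agree.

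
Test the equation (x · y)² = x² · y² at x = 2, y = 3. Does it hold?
Substituting x = 2, y = 3:

LHS = (2 · 3)² = 36
RHS = 2² · 3² = 36

LHS = RHS, so the equation holds at this point.

Answer: Holds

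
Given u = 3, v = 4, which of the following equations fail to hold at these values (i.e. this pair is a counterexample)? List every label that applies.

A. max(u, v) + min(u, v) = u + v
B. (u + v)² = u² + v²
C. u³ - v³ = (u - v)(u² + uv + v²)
B

Evaluating each claim at the given values:
A. LHS = 7, RHS = 7 → holds here (LHS = RHS)
B. LHS = 49, RHS = 25 → fails here (LHS ≠ RHS)
C. LHS = -37, RHS = -37 → holds here (LHS = RHS)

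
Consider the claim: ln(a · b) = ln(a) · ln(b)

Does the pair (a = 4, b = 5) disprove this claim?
Substituting a = 4, b = 5:
LHS = ln(4 · 5) = ln(20) ≈ 2.996
RHS = ln(4) · ln(5) ≈ 2.231

Since LHS ≠ RHS, this pair disproves the claim.

Answer: Yes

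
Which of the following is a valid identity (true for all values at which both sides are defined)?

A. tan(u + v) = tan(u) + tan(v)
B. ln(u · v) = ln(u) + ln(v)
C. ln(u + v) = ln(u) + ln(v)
A: fails at (5, 8) — LHS = tan(13) ≈ 0.463, RHS = tan(8) + tan(5) ≈ -10.18.
B: holds — e.g. at (6, 7), both sides equal ln(42) ≈ 3.738.
C: fails at (4, 4) — LHS = ln(8) ≈ 2.079, RHS = 2·ln(4) ≈ 2.773.

Answer: B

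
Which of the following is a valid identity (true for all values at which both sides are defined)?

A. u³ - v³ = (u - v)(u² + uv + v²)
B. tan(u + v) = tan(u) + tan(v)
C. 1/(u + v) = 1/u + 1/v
A: holds — e.g. at (0, 1), both sides equal -1.
B: fails at (3, 5) — LHS = tan(8) ≈ -6.8, RHS = tan(5) + tan(3) ≈ -3.523.
C: fails at (1, 2) — LHS = 1/3, RHS = 3/2.

Answer: A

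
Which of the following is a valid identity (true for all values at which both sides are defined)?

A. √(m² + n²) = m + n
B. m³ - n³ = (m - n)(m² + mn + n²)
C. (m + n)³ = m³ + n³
B

A: fails at (1, 2) — LHS = √(5) ≈ 2.236, RHS = 3.
B: holds — e.g. at (4, 6), both sides equal -152.
C: fails at (2, 4) — LHS = 216, RHS = 72.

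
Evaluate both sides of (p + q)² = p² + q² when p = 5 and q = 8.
LHS = (5 + 8)² = 169
RHS = 5² + 8² = 89

LHS ≠ RHS, so the equation does not hold here.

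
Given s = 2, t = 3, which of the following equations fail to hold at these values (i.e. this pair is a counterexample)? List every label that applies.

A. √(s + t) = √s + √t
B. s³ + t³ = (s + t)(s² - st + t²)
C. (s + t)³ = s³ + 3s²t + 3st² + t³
A

Evaluating each claim at the given values:
A. LHS = √(5) ≈ 2.236, RHS = √(2) + √(3) ≈ 3.146 → fails here (LHS ≠ RHS)
B. LHS = 35, RHS = 35 → holds here (LHS = RHS)
C. LHS = 125, RHS = 125 → holds here (LHS = RHS)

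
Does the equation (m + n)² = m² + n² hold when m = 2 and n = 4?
Substituting m = 2, n = 4:

LHS = (2 + 4)² = 36
RHS = 2² + 4² = 20

LHS ≠ RHS, so the equation does not hold at this point.

Answer: Fails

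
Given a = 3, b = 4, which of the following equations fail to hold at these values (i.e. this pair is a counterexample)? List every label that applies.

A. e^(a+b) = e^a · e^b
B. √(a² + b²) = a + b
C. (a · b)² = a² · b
Evaluating each claim at the given values:
A. LHS = e^7 ≈ 1097, RHS = e^7 ≈ 1097 → holds here (LHS = RHS)
B. LHS = 5, RHS = 7 → fails here (LHS ≠ RHS)
C. LHS = 144, RHS = 36 → fails here (LHS ≠ RHS)

Answer: B, C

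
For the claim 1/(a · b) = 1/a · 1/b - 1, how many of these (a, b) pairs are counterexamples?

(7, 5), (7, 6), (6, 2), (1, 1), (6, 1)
Testing each pair:
(7, 5): LHS = 1/35, RHS = -34/35 → counterexample
(7, 6): LHS = 1/42, RHS = -41/42 → counterexample
(6, 2): LHS = 1/12, RHS = -11/12 → counterexample
(1, 1): LHS = 1, RHS = 0 → counterexample
(6, 1): LHS = 1/6, RHS = -5/6 → counterexample

That makes 5 counterexamples.

Answer: 5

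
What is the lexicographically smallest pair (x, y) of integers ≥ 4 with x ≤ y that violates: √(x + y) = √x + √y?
(x, y) = (4, 4)

Substituting (4, 4) into the claim:
LHS = √(4 + 4) = 2·√(2) ≈ 2.828
RHS = √4 + √4 = 4

Since LHS ≠ RHS, this pair disproves the claim, and no lexicographically smaller pair (x ≤ y, integers ≥ 4) does.

For instance (4, 8) is also a counterexample (LHS = 2·√(3) ≈ 3.464, RHS = 2 + 2·√(2) ≈ 4.828), but it's lexicographically larger.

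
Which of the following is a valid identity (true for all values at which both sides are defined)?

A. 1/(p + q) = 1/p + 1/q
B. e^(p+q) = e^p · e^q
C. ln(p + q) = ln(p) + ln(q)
A: fails at (2, 4) — LHS = 1/6, RHS = 3/4.
B: holds — e.g. at (3, 4), both sides equal e^7 ≈ 1097.
C: fails at (1, 2) — LHS = ln(3) ≈ 1.099, RHS = ln(2) ≈ 0.6931.

Answer: B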